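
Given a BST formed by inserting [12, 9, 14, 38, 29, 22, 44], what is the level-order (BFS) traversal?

Tree insertion order: [12, 9, 14, 38, 29, 22, 44]
Tree (level-order array): [12, 9, 14, None, None, None, 38, 29, 44, 22]
BFS from the root, enqueuing left then right child of each popped node:
  queue [12] -> pop 12, enqueue [9, 14], visited so far: [12]
  queue [9, 14] -> pop 9, enqueue [none], visited so far: [12, 9]
  queue [14] -> pop 14, enqueue [38], visited so far: [12, 9, 14]
  queue [38] -> pop 38, enqueue [29, 44], visited so far: [12, 9, 14, 38]
  queue [29, 44] -> pop 29, enqueue [22], visited so far: [12, 9, 14, 38, 29]
  queue [44, 22] -> pop 44, enqueue [none], visited so far: [12, 9, 14, 38, 29, 44]
  queue [22] -> pop 22, enqueue [none], visited so far: [12, 9, 14, 38, 29, 44, 22]
Result: [12, 9, 14, 38, 29, 44, 22]


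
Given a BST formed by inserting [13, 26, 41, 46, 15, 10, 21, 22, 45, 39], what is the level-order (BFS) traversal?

Tree insertion order: [13, 26, 41, 46, 15, 10, 21, 22, 45, 39]
Tree (level-order array): [13, 10, 26, None, None, 15, 41, None, 21, 39, 46, None, 22, None, None, 45]
BFS from the root, enqueuing left then right child of each popped node:
  queue [13] -> pop 13, enqueue [10, 26], visited so far: [13]
  queue [10, 26] -> pop 10, enqueue [none], visited so far: [13, 10]
  queue [26] -> pop 26, enqueue [15, 41], visited so far: [13, 10, 26]
  queue [15, 41] -> pop 15, enqueue [21], visited so far: [13, 10, 26, 15]
  queue [41, 21] -> pop 41, enqueue [39, 46], visited so far: [13, 10, 26, 15, 41]
  queue [21, 39, 46] -> pop 21, enqueue [22], visited so far: [13, 10, 26, 15, 41, 21]
  queue [39, 46, 22] -> pop 39, enqueue [none], visited so far: [13, 10, 26, 15, 41, 21, 39]
  queue [46, 22] -> pop 46, enqueue [45], visited so far: [13, 10, 26, 15, 41, 21, 39, 46]
  queue [22, 45] -> pop 22, enqueue [none], visited so far: [13, 10, 26, 15, 41, 21, 39, 46, 22]
  queue [45] -> pop 45, enqueue [none], visited so far: [13, 10, 26, 15, 41, 21, 39, 46, 22, 45]
Result: [13, 10, 26, 15, 41, 21, 39, 46, 22, 45]


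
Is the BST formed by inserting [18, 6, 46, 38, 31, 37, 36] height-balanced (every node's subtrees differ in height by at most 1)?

Tree (level-order array): [18, 6, 46, None, None, 38, None, 31, None, None, 37, 36]
Definition: a tree is height-balanced if, at every node, |h(left) - h(right)| <= 1 (empty subtree has height -1).
Bottom-up per-node check:
  node 6: h_left=-1, h_right=-1, diff=0 [OK], height=0
  node 36: h_left=-1, h_right=-1, diff=0 [OK], height=0
  node 37: h_left=0, h_right=-1, diff=1 [OK], height=1
  node 31: h_left=-1, h_right=1, diff=2 [FAIL (|-1-1|=2 > 1)], height=2
  node 38: h_left=2, h_right=-1, diff=3 [FAIL (|2--1|=3 > 1)], height=3
  node 46: h_left=3, h_right=-1, diff=4 [FAIL (|3--1|=4 > 1)], height=4
  node 18: h_left=0, h_right=4, diff=4 [FAIL (|0-4|=4 > 1)], height=5
Node 31 violates the condition: |-1 - 1| = 2 > 1.
Result: Not balanced


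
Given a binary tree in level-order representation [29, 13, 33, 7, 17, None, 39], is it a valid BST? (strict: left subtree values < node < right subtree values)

Level-order array: [29, 13, 33, 7, 17, None, 39]
Validate using subtree bounds (lo, hi): at each node, require lo < value < hi,
then recurse left with hi=value and right with lo=value.
Preorder trace (stopping at first violation):
  at node 29 with bounds (-inf, +inf): OK
  at node 13 with bounds (-inf, 29): OK
  at node 7 with bounds (-inf, 13): OK
  at node 17 with bounds (13, 29): OK
  at node 33 with bounds (29, +inf): OK
  at node 39 with bounds (33, +inf): OK
No violation found at any node.
Result: Valid BST


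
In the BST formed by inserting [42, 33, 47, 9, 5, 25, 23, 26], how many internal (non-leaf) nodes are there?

Tree built from: [42, 33, 47, 9, 5, 25, 23, 26]
Tree (level-order array): [42, 33, 47, 9, None, None, None, 5, 25, None, None, 23, 26]
Rule: An internal node has at least one child.
Per-node child counts:
  node 42: 2 child(ren)
  node 33: 1 child(ren)
  node 9: 2 child(ren)
  node 5: 0 child(ren)
  node 25: 2 child(ren)
  node 23: 0 child(ren)
  node 26: 0 child(ren)
  node 47: 0 child(ren)
Matching nodes: [42, 33, 9, 25]
Count of internal (non-leaf) nodes: 4


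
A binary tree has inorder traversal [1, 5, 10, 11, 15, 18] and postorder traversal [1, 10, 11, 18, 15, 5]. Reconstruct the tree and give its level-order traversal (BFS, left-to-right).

Inorder:   [1, 5, 10, 11, 15, 18]
Postorder: [1, 10, 11, 18, 15, 5]
Algorithm: postorder visits root last, so walk postorder right-to-left;
each value is the root of the current inorder slice — split it at that
value, recurse on the right subtree first, then the left.
Recursive splits:
  root=5; inorder splits into left=[1], right=[10, 11, 15, 18]
  root=15; inorder splits into left=[10, 11], right=[18]
  root=18; inorder splits into left=[], right=[]
  root=11; inorder splits into left=[10], right=[]
  root=10; inorder splits into left=[], right=[]
  root=1; inorder splits into left=[], right=[]
Reconstructed level-order: [5, 1, 15, 11, 18, 10]


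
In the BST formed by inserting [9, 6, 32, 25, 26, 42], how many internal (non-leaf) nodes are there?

Tree built from: [9, 6, 32, 25, 26, 42]
Tree (level-order array): [9, 6, 32, None, None, 25, 42, None, 26]
Rule: An internal node has at least one child.
Per-node child counts:
  node 9: 2 child(ren)
  node 6: 0 child(ren)
  node 32: 2 child(ren)
  node 25: 1 child(ren)
  node 26: 0 child(ren)
  node 42: 0 child(ren)
Matching nodes: [9, 32, 25]
Count of internal (non-leaf) nodes: 3


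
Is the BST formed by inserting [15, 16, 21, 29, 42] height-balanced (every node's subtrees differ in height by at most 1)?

Tree (level-order array): [15, None, 16, None, 21, None, 29, None, 42]
Definition: a tree is height-balanced if, at every node, |h(left) - h(right)| <= 1 (empty subtree has height -1).
Bottom-up per-node check:
  node 42: h_left=-1, h_right=-1, diff=0 [OK], height=0
  node 29: h_left=-1, h_right=0, diff=1 [OK], height=1
  node 21: h_left=-1, h_right=1, diff=2 [FAIL (|-1-1|=2 > 1)], height=2
  node 16: h_left=-1, h_right=2, diff=3 [FAIL (|-1-2|=3 > 1)], height=3
  node 15: h_left=-1, h_right=3, diff=4 [FAIL (|-1-3|=4 > 1)], height=4
Node 21 violates the condition: |-1 - 1| = 2 > 1.
Result: Not balanced


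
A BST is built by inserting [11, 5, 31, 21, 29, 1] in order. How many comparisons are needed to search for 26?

Search path for 26: 11 -> 31 -> 21 -> 29
Found: False
Comparisons: 4


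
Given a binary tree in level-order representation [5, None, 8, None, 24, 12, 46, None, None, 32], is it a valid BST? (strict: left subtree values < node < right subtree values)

Level-order array: [5, None, 8, None, 24, 12, 46, None, None, 32]
Validate using subtree bounds (lo, hi): at each node, require lo < value < hi,
then recurse left with hi=value and right with lo=value.
Preorder trace (stopping at first violation):
  at node 5 with bounds (-inf, +inf): OK
  at node 8 with bounds (5, +inf): OK
  at node 24 with bounds (8, +inf): OK
  at node 12 with bounds (8, 24): OK
  at node 46 with bounds (24, +inf): OK
  at node 32 with bounds (24, 46): OK
No violation found at any node.
Result: Valid BST


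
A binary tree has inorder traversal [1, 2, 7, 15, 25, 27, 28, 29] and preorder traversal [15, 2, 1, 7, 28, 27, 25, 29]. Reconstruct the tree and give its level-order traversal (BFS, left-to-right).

Inorder:  [1, 2, 7, 15, 25, 27, 28, 29]
Preorder: [15, 2, 1, 7, 28, 27, 25, 29]
Algorithm: preorder visits root first, so consume preorder in order;
for each root, split the current inorder slice at that value into
left-subtree inorder and right-subtree inorder, then recurse.
Recursive splits:
  root=15; inorder splits into left=[1, 2, 7], right=[25, 27, 28, 29]
  root=2; inorder splits into left=[1], right=[7]
  root=1; inorder splits into left=[], right=[]
  root=7; inorder splits into left=[], right=[]
  root=28; inorder splits into left=[25, 27], right=[29]
  root=27; inorder splits into left=[25], right=[]
  root=25; inorder splits into left=[], right=[]
  root=29; inorder splits into left=[], right=[]
Reconstructed level-order: [15, 2, 28, 1, 7, 27, 29, 25]


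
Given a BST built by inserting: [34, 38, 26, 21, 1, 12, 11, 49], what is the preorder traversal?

Tree insertion order: [34, 38, 26, 21, 1, 12, 11, 49]
Tree (level-order array): [34, 26, 38, 21, None, None, 49, 1, None, None, None, None, 12, 11]
Preorder traversal: [34, 26, 21, 1, 12, 11, 38, 49]


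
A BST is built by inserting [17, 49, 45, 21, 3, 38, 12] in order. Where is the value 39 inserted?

Starting tree (level order): [17, 3, 49, None, 12, 45, None, None, None, 21, None, None, 38]
Insertion path: 17 -> 49 -> 45 -> 21 -> 38
Result: insert 39 as right child of 38
Final tree (level order): [17, 3, 49, None, 12, 45, None, None, None, 21, None, None, 38, None, 39]


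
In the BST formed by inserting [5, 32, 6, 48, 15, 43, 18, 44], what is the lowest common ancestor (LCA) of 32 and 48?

Tree insertion order: [5, 32, 6, 48, 15, 43, 18, 44]
Tree (level-order array): [5, None, 32, 6, 48, None, 15, 43, None, None, 18, None, 44]
In a BST, the LCA of p=32, q=48 is the first node v on the
root-to-leaf path with p <= v <= q (go left if both < v, right if both > v).
Walk from root:
  at 5: both 32 and 48 > 5, go right
  at 32: 32 <= 32 <= 48, this is the LCA
LCA = 32


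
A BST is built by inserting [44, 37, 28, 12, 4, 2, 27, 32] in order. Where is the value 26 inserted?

Starting tree (level order): [44, 37, None, 28, None, 12, 32, 4, 27, None, None, 2]
Insertion path: 44 -> 37 -> 28 -> 12 -> 27
Result: insert 26 as left child of 27
Final tree (level order): [44, 37, None, 28, None, 12, 32, 4, 27, None, None, 2, None, 26]


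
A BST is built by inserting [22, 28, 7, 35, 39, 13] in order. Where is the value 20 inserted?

Starting tree (level order): [22, 7, 28, None, 13, None, 35, None, None, None, 39]
Insertion path: 22 -> 7 -> 13
Result: insert 20 as right child of 13
Final tree (level order): [22, 7, 28, None, 13, None, 35, None, 20, None, 39]


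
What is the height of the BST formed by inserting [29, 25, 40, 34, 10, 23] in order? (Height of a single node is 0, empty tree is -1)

Insertion order: [29, 25, 40, 34, 10, 23]
Tree (level-order array): [29, 25, 40, 10, None, 34, None, None, 23]
Compute height bottom-up (empty subtree = -1):
  height(23) = 1 + max(-1, -1) = 0
  height(10) = 1 + max(-1, 0) = 1
  height(25) = 1 + max(1, -1) = 2
  height(34) = 1 + max(-1, -1) = 0
  height(40) = 1 + max(0, -1) = 1
  height(29) = 1 + max(2, 1) = 3
Height = 3


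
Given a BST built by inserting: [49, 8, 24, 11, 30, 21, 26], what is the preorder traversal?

Tree insertion order: [49, 8, 24, 11, 30, 21, 26]
Tree (level-order array): [49, 8, None, None, 24, 11, 30, None, 21, 26]
Preorder traversal: [49, 8, 24, 11, 21, 30, 26]


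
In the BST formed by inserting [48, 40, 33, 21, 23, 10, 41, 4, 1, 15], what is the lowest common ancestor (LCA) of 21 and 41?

Tree insertion order: [48, 40, 33, 21, 23, 10, 41, 4, 1, 15]
Tree (level-order array): [48, 40, None, 33, 41, 21, None, None, None, 10, 23, 4, 15, None, None, 1]
In a BST, the LCA of p=21, q=41 is the first node v on the
root-to-leaf path with p <= v <= q (go left if both < v, right if both > v).
Walk from root:
  at 48: both 21 and 41 < 48, go left
  at 40: 21 <= 40 <= 41, this is the LCA
LCA = 40


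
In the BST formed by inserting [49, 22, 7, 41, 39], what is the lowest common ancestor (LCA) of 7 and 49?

Tree insertion order: [49, 22, 7, 41, 39]
Tree (level-order array): [49, 22, None, 7, 41, None, None, 39]
In a BST, the LCA of p=7, q=49 is the first node v on the
root-to-leaf path with p <= v <= q (go left if both < v, right if both > v).
Walk from root:
  at 49: 7 <= 49 <= 49, this is the LCA
LCA = 49


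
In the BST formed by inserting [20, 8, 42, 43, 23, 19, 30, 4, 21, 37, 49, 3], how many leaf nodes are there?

Tree built from: [20, 8, 42, 43, 23, 19, 30, 4, 21, 37, 49, 3]
Tree (level-order array): [20, 8, 42, 4, 19, 23, 43, 3, None, None, None, 21, 30, None, 49, None, None, None, None, None, 37]
Rule: A leaf has 0 children.
Per-node child counts:
  node 20: 2 child(ren)
  node 8: 2 child(ren)
  node 4: 1 child(ren)
  node 3: 0 child(ren)
  node 19: 0 child(ren)
  node 42: 2 child(ren)
  node 23: 2 child(ren)
  node 21: 0 child(ren)
  node 30: 1 child(ren)
  node 37: 0 child(ren)
  node 43: 1 child(ren)
  node 49: 0 child(ren)
Matching nodes: [3, 19, 21, 37, 49]
Count of leaf nodes: 5


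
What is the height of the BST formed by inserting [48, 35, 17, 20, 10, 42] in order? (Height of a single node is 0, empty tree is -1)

Insertion order: [48, 35, 17, 20, 10, 42]
Tree (level-order array): [48, 35, None, 17, 42, 10, 20]
Compute height bottom-up (empty subtree = -1):
  height(10) = 1 + max(-1, -1) = 0
  height(20) = 1 + max(-1, -1) = 0
  height(17) = 1 + max(0, 0) = 1
  height(42) = 1 + max(-1, -1) = 0
  height(35) = 1 + max(1, 0) = 2
  height(48) = 1 + max(2, -1) = 3
Height = 3


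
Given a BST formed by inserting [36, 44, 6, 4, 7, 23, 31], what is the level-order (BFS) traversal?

Tree insertion order: [36, 44, 6, 4, 7, 23, 31]
Tree (level-order array): [36, 6, 44, 4, 7, None, None, None, None, None, 23, None, 31]
BFS from the root, enqueuing left then right child of each popped node:
  queue [36] -> pop 36, enqueue [6, 44], visited so far: [36]
  queue [6, 44] -> pop 6, enqueue [4, 7], visited so far: [36, 6]
  queue [44, 4, 7] -> pop 44, enqueue [none], visited so far: [36, 6, 44]
  queue [4, 7] -> pop 4, enqueue [none], visited so far: [36, 6, 44, 4]
  queue [7] -> pop 7, enqueue [23], visited so far: [36, 6, 44, 4, 7]
  queue [23] -> pop 23, enqueue [31], visited so far: [36, 6, 44, 4, 7, 23]
  queue [31] -> pop 31, enqueue [none], visited so far: [36, 6, 44, 4, 7, 23, 31]
Result: [36, 6, 44, 4, 7, 23, 31]


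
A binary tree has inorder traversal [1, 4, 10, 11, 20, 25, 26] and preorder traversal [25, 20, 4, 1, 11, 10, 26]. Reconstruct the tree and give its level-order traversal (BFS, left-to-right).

Inorder:  [1, 4, 10, 11, 20, 25, 26]
Preorder: [25, 20, 4, 1, 11, 10, 26]
Algorithm: preorder visits root first, so consume preorder in order;
for each root, split the current inorder slice at that value into
left-subtree inorder and right-subtree inorder, then recurse.
Recursive splits:
  root=25; inorder splits into left=[1, 4, 10, 11, 20], right=[26]
  root=20; inorder splits into left=[1, 4, 10, 11], right=[]
  root=4; inorder splits into left=[1], right=[10, 11]
  root=1; inorder splits into left=[], right=[]
  root=11; inorder splits into left=[10], right=[]
  root=10; inorder splits into left=[], right=[]
  root=26; inorder splits into left=[], right=[]
Reconstructed level-order: [25, 20, 26, 4, 1, 11, 10]


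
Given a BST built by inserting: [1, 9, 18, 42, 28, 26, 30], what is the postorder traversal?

Tree insertion order: [1, 9, 18, 42, 28, 26, 30]
Tree (level-order array): [1, None, 9, None, 18, None, 42, 28, None, 26, 30]
Postorder traversal: [26, 30, 28, 42, 18, 9, 1]


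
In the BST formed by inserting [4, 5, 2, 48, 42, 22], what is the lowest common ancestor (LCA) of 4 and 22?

Tree insertion order: [4, 5, 2, 48, 42, 22]
Tree (level-order array): [4, 2, 5, None, None, None, 48, 42, None, 22]
In a BST, the LCA of p=4, q=22 is the first node v on the
root-to-leaf path with p <= v <= q (go left if both < v, right if both > v).
Walk from root:
  at 4: 4 <= 4 <= 22, this is the LCA
LCA = 4


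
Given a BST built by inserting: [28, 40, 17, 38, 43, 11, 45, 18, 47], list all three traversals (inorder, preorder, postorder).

Tree insertion order: [28, 40, 17, 38, 43, 11, 45, 18, 47]
Tree (level-order array): [28, 17, 40, 11, 18, 38, 43, None, None, None, None, None, None, None, 45, None, 47]
Inorder (L, root, R): [11, 17, 18, 28, 38, 40, 43, 45, 47]
Preorder (root, L, R): [28, 17, 11, 18, 40, 38, 43, 45, 47]
Postorder (L, R, root): [11, 18, 17, 38, 47, 45, 43, 40, 28]


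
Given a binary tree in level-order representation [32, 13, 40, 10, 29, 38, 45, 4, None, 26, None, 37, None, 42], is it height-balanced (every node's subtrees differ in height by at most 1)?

Tree (level-order array): [32, 13, 40, 10, 29, 38, 45, 4, None, 26, None, 37, None, 42]
Definition: a tree is height-balanced if, at every node, |h(left) - h(right)| <= 1 (empty subtree has height -1).
Bottom-up per-node check:
  node 4: h_left=-1, h_right=-1, diff=0 [OK], height=0
  node 10: h_left=0, h_right=-1, diff=1 [OK], height=1
  node 26: h_left=-1, h_right=-1, diff=0 [OK], height=0
  node 29: h_left=0, h_right=-1, diff=1 [OK], height=1
  node 13: h_left=1, h_right=1, diff=0 [OK], height=2
  node 37: h_left=-1, h_right=-1, diff=0 [OK], height=0
  node 38: h_left=0, h_right=-1, diff=1 [OK], height=1
  node 42: h_left=-1, h_right=-1, diff=0 [OK], height=0
  node 45: h_left=0, h_right=-1, diff=1 [OK], height=1
  node 40: h_left=1, h_right=1, diff=0 [OK], height=2
  node 32: h_left=2, h_right=2, diff=0 [OK], height=3
All nodes satisfy the balance condition.
Result: Balanced


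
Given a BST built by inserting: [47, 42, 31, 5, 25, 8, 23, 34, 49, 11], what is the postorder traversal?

Tree insertion order: [47, 42, 31, 5, 25, 8, 23, 34, 49, 11]
Tree (level-order array): [47, 42, 49, 31, None, None, None, 5, 34, None, 25, None, None, 8, None, None, 23, 11]
Postorder traversal: [11, 23, 8, 25, 5, 34, 31, 42, 49, 47]


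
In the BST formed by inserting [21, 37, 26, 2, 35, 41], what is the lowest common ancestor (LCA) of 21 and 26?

Tree insertion order: [21, 37, 26, 2, 35, 41]
Tree (level-order array): [21, 2, 37, None, None, 26, 41, None, 35]
In a BST, the LCA of p=21, q=26 is the first node v on the
root-to-leaf path with p <= v <= q (go left if both < v, right if both > v).
Walk from root:
  at 21: 21 <= 21 <= 26, this is the LCA
LCA = 21


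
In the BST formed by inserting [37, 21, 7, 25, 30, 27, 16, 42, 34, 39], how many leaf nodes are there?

Tree built from: [37, 21, 7, 25, 30, 27, 16, 42, 34, 39]
Tree (level-order array): [37, 21, 42, 7, 25, 39, None, None, 16, None, 30, None, None, None, None, 27, 34]
Rule: A leaf has 0 children.
Per-node child counts:
  node 37: 2 child(ren)
  node 21: 2 child(ren)
  node 7: 1 child(ren)
  node 16: 0 child(ren)
  node 25: 1 child(ren)
  node 30: 2 child(ren)
  node 27: 0 child(ren)
  node 34: 0 child(ren)
  node 42: 1 child(ren)
  node 39: 0 child(ren)
Matching nodes: [16, 27, 34, 39]
Count of leaf nodes: 4


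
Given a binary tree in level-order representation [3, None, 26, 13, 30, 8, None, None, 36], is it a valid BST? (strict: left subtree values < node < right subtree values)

Level-order array: [3, None, 26, 13, 30, 8, None, None, 36]
Validate using subtree bounds (lo, hi): at each node, require lo < value < hi,
then recurse left with hi=value and right with lo=value.
Preorder trace (stopping at first violation):
  at node 3 with bounds (-inf, +inf): OK
  at node 26 with bounds (3, +inf): OK
  at node 13 with bounds (3, 26): OK
  at node 8 with bounds (3, 13): OK
  at node 30 with bounds (26, +inf): OK
  at node 36 with bounds (30, +inf): OK
No violation found at any node.
Result: Valid BST


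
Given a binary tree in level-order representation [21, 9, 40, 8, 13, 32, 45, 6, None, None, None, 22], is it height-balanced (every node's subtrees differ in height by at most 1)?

Tree (level-order array): [21, 9, 40, 8, 13, 32, 45, 6, None, None, None, 22]
Definition: a tree is height-balanced if, at every node, |h(left) - h(right)| <= 1 (empty subtree has height -1).
Bottom-up per-node check:
  node 6: h_left=-1, h_right=-1, diff=0 [OK], height=0
  node 8: h_left=0, h_right=-1, diff=1 [OK], height=1
  node 13: h_left=-1, h_right=-1, diff=0 [OK], height=0
  node 9: h_left=1, h_right=0, diff=1 [OK], height=2
  node 22: h_left=-1, h_right=-1, diff=0 [OK], height=0
  node 32: h_left=0, h_right=-1, diff=1 [OK], height=1
  node 45: h_left=-1, h_right=-1, diff=0 [OK], height=0
  node 40: h_left=1, h_right=0, diff=1 [OK], height=2
  node 21: h_left=2, h_right=2, diff=0 [OK], height=3
All nodes satisfy the balance condition.
Result: Balanced


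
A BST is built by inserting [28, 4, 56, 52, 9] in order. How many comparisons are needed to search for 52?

Search path for 52: 28 -> 56 -> 52
Found: True
Comparisons: 3


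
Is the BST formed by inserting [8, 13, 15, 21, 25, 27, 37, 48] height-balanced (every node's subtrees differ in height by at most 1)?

Tree (level-order array): [8, None, 13, None, 15, None, 21, None, 25, None, 27, None, 37, None, 48]
Definition: a tree is height-balanced if, at every node, |h(left) - h(right)| <= 1 (empty subtree has height -1).
Bottom-up per-node check:
  node 48: h_left=-1, h_right=-1, diff=0 [OK], height=0
  node 37: h_left=-1, h_right=0, diff=1 [OK], height=1
  node 27: h_left=-1, h_right=1, diff=2 [FAIL (|-1-1|=2 > 1)], height=2
  node 25: h_left=-1, h_right=2, diff=3 [FAIL (|-1-2|=3 > 1)], height=3
  node 21: h_left=-1, h_right=3, diff=4 [FAIL (|-1-3|=4 > 1)], height=4
  node 15: h_left=-1, h_right=4, diff=5 [FAIL (|-1-4|=5 > 1)], height=5
  node 13: h_left=-1, h_right=5, diff=6 [FAIL (|-1-5|=6 > 1)], height=6
  node 8: h_left=-1, h_right=6, diff=7 [FAIL (|-1-6|=7 > 1)], height=7
Node 27 violates the condition: |-1 - 1| = 2 > 1.
Result: Not balanced


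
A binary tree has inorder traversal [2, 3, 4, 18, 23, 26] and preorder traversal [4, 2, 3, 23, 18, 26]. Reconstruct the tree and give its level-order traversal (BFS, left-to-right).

Inorder:  [2, 3, 4, 18, 23, 26]
Preorder: [4, 2, 3, 23, 18, 26]
Algorithm: preorder visits root first, so consume preorder in order;
for each root, split the current inorder slice at that value into
left-subtree inorder and right-subtree inorder, then recurse.
Recursive splits:
  root=4; inorder splits into left=[2, 3], right=[18, 23, 26]
  root=2; inorder splits into left=[], right=[3]
  root=3; inorder splits into left=[], right=[]
  root=23; inorder splits into left=[18], right=[26]
  root=18; inorder splits into left=[], right=[]
  root=26; inorder splits into left=[], right=[]
Reconstructed level-order: [4, 2, 23, 3, 18, 26]


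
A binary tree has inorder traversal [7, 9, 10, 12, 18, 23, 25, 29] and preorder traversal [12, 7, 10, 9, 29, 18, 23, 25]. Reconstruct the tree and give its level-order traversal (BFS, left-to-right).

Inorder:  [7, 9, 10, 12, 18, 23, 25, 29]
Preorder: [12, 7, 10, 9, 29, 18, 23, 25]
Algorithm: preorder visits root first, so consume preorder in order;
for each root, split the current inorder slice at that value into
left-subtree inorder and right-subtree inorder, then recurse.
Recursive splits:
  root=12; inorder splits into left=[7, 9, 10], right=[18, 23, 25, 29]
  root=7; inorder splits into left=[], right=[9, 10]
  root=10; inorder splits into left=[9], right=[]
  root=9; inorder splits into left=[], right=[]
  root=29; inorder splits into left=[18, 23, 25], right=[]
  root=18; inorder splits into left=[], right=[23, 25]
  root=23; inorder splits into left=[], right=[25]
  root=25; inorder splits into left=[], right=[]
Reconstructed level-order: [12, 7, 29, 10, 18, 9, 23, 25]


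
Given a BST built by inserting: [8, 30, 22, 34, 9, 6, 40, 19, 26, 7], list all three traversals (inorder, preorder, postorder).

Tree insertion order: [8, 30, 22, 34, 9, 6, 40, 19, 26, 7]
Tree (level-order array): [8, 6, 30, None, 7, 22, 34, None, None, 9, 26, None, 40, None, 19]
Inorder (L, root, R): [6, 7, 8, 9, 19, 22, 26, 30, 34, 40]
Preorder (root, L, R): [8, 6, 7, 30, 22, 9, 19, 26, 34, 40]
Postorder (L, R, root): [7, 6, 19, 9, 26, 22, 40, 34, 30, 8]


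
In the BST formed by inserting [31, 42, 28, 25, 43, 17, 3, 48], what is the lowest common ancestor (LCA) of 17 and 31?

Tree insertion order: [31, 42, 28, 25, 43, 17, 3, 48]
Tree (level-order array): [31, 28, 42, 25, None, None, 43, 17, None, None, 48, 3]
In a BST, the LCA of p=17, q=31 is the first node v on the
root-to-leaf path with p <= v <= q (go left if both < v, right if both > v).
Walk from root:
  at 31: 17 <= 31 <= 31, this is the LCA
LCA = 31


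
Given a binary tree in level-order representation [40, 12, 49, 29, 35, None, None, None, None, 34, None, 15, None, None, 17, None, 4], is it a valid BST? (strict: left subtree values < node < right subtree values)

Level-order array: [40, 12, 49, 29, 35, None, None, None, None, 34, None, 15, None, None, 17, None, 4]
Validate using subtree bounds (lo, hi): at each node, require lo < value < hi,
then recurse left with hi=value and right with lo=value.
Preorder trace (stopping at first violation):
  at node 40 with bounds (-inf, +inf): OK
  at node 12 with bounds (-inf, 40): OK
  at node 29 with bounds (-inf, 12): VIOLATION
Node 29 violates its bound: not (-inf < 29 < 12).
Result: Not a valid BST


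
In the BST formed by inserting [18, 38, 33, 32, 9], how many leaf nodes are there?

Tree built from: [18, 38, 33, 32, 9]
Tree (level-order array): [18, 9, 38, None, None, 33, None, 32]
Rule: A leaf has 0 children.
Per-node child counts:
  node 18: 2 child(ren)
  node 9: 0 child(ren)
  node 38: 1 child(ren)
  node 33: 1 child(ren)
  node 32: 0 child(ren)
Matching nodes: [9, 32]
Count of leaf nodes: 2


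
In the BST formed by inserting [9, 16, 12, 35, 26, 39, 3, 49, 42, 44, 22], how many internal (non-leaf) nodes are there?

Tree built from: [9, 16, 12, 35, 26, 39, 3, 49, 42, 44, 22]
Tree (level-order array): [9, 3, 16, None, None, 12, 35, None, None, 26, 39, 22, None, None, 49, None, None, 42, None, None, 44]
Rule: An internal node has at least one child.
Per-node child counts:
  node 9: 2 child(ren)
  node 3: 0 child(ren)
  node 16: 2 child(ren)
  node 12: 0 child(ren)
  node 35: 2 child(ren)
  node 26: 1 child(ren)
  node 22: 0 child(ren)
  node 39: 1 child(ren)
  node 49: 1 child(ren)
  node 42: 1 child(ren)
  node 44: 0 child(ren)
Matching nodes: [9, 16, 35, 26, 39, 49, 42]
Count of internal (non-leaf) nodes: 7


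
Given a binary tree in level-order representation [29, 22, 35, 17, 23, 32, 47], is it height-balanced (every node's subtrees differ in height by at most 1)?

Tree (level-order array): [29, 22, 35, 17, 23, 32, 47]
Definition: a tree is height-balanced if, at every node, |h(left) - h(right)| <= 1 (empty subtree has height -1).
Bottom-up per-node check:
  node 17: h_left=-1, h_right=-1, diff=0 [OK], height=0
  node 23: h_left=-1, h_right=-1, diff=0 [OK], height=0
  node 22: h_left=0, h_right=0, diff=0 [OK], height=1
  node 32: h_left=-1, h_right=-1, diff=0 [OK], height=0
  node 47: h_left=-1, h_right=-1, diff=0 [OK], height=0
  node 35: h_left=0, h_right=0, diff=0 [OK], height=1
  node 29: h_left=1, h_right=1, diff=0 [OK], height=2
All nodes satisfy the balance condition.
Result: Balanced


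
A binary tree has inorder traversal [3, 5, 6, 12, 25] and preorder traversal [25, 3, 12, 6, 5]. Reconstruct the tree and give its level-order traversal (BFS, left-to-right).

Inorder:  [3, 5, 6, 12, 25]
Preorder: [25, 3, 12, 6, 5]
Algorithm: preorder visits root first, so consume preorder in order;
for each root, split the current inorder slice at that value into
left-subtree inorder and right-subtree inorder, then recurse.
Recursive splits:
  root=25; inorder splits into left=[3, 5, 6, 12], right=[]
  root=3; inorder splits into left=[], right=[5, 6, 12]
  root=12; inorder splits into left=[5, 6], right=[]
  root=6; inorder splits into left=[5], right=[]
  root=5; inorder splits into left=[], right=[]
Reconstructed level-order: [25, 3, 12, 6, 5]


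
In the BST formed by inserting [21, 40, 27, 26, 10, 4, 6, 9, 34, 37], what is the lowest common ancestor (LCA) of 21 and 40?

Tree insertion order: [21, 40, 27, 26, 10, 4, 6, 9, 34, 37]
Tree (level-order array): [21, 10, 40, 4, None, 27, None, None, 6, 26, 34, None, 9, None, None, None, 37]
In a BST, the LCA of p=21, q=40 is the first node v on the
root-to-leaf path with p <= v <= q (go left if both < v, right if both > v).
Walk from root:
  at 21: 21 <= 21 <= 40, this is the LCA
LCA = 21


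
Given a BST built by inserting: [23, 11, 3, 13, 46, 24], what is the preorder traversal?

Tree insertion order: [23, 11, 3, 13, 46, 24]
Tree (level-order array): [23, 11, 46, 3, 13, 24]
Preorder traversal: [23, 11, 3, 13, 46, 24]


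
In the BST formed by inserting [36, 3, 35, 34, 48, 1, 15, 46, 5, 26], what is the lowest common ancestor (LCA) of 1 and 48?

Tree insertion order: [36, 3, 35, 34, 48, 1, 15, 46, 5, 26]
Tree (level-order array): [36, 3, 48, 1, 35, 46, None, None, None, 34, None, None, None, 15, None, 5, 26]
In a BST, the LCA of p=1, q=48 is the first node v on the
root-to-leaf path with p <= v <= q (go left if both < v, right if both > v).
Walk from root:
  at 36: 1 <= 36 <= 48, this is the LCA
LCA = 36


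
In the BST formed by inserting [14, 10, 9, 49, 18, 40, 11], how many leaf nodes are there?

Tree built from: [14, 10, 9, 49, 18, 40, 11]
Tree (level-order array): [14, 10, 49, 9, 11, 18, None, None, None, None, None, None, 40]
Rule: A leaf has 0 children.
Per-node child counts:
  node 14: 2 child(ren)
  node 10: 2 child(ren)
  node 9: 0 child(ren)
  node 11: 0 child(ren)
  node 49: 1 child(ren)
  node 18: 1 child(ren)
  node 40: 0 child(ren)
Matching nodes: [9, 11, 40]
Count of leaf nodes: 3


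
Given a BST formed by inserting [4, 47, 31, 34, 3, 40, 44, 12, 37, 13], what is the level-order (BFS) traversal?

Tree insertion order: [4, 47, 31, 34, 3, 40, 44, 12, 37, 13]
Tree (level-order array): [4, 3, 47, None, None, 31, None, 12, 34, None, 13, None, 40, None, None, 37, 44]
BFS from the root, enqueuing left then right child of each popped node:
  queue [4] -> pop 4, enqueue [3, 47], visited so far: [4]
  queue [3, 47] -> pop 3, enqueue [none], visited so far: [4, 3]
  queue [47] -> pop 47, enqueue [31], visited so far: [4, 3, 47]
  queue [31] -> pop 31, enqueue [12, 34], visited so far: [4, 3, 47, 31]
  queue [12, 34] -> pop 12, enqueue [13], visited so far: [4, 3, 47, 31, 12]
  queue [34, 13] -> pop 34, enqueue [40], visited so far: [4, 3, 47, 31, 12, 34]
  queue [13, 40] -> pop 13, enqueue [none], visited so far: [4, 3, 47, 31, 12, 34, 13]
  queue [40] -> pop 40, enqueue [37, 44], visited so far: [4, 3, 47, 31, 12, 34, 13, 40]
  queue [37, 44] -> pop 37, enqueue [none], visited so far: [4, 3, 47, 31, 12, 34, 13, 40, 37]
  queue [44] -> pop 44, enqueue [none], visited so far: [4, 3, 47, 31, 12, 34, 13, 40, 37, 44]
Result: [4, 3, 47, 31, 12, 34, 13, 40, 37, 44]


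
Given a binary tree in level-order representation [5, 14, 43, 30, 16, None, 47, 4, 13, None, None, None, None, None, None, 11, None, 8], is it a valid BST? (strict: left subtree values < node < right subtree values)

Level-order array: [5, 14, 43, 30, 16, None, 47, 4, 13, None, None, None, None, None, None, 11, None, 8]
Validate using subtree bounds (lo, hi): at each node, require lo < value < hi,
then recurse left with hi=value and right with lo=value.
Preorder trace (stopping at first violation):
  at node 5 with bounds (-inf, +inf): OK
  at node 14 with bounds (-inf, 5): VIOLATION
Node 14 violates its bound: not (-inf < 14 < 5).
Result: Not a valid BST


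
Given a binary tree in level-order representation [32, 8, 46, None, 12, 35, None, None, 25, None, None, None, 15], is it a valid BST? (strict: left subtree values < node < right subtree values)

Level-order array: [32, 8, 46, None, 12, 35, None, None, 25, None, None, None, 15]
Validate using subtree bounds (lo, hi): at each node, require lo < value < hi,
then recurse left with hi=value and right with lo=value.
Preorder trace (stopping at first violation):
  at node 32 with bounds (-inf, +inf): OK
  at node 8 with bounds (-inf, 32): OK
  at node 12 with bounds (8, 32): OK
  at node 25 with bounds (12, 32): OK
  at node 15 with bounds (25, 32): VIOLATION
Node 15 violates its bound: not (25 < 15 < 32).
Result: Not a valid BST


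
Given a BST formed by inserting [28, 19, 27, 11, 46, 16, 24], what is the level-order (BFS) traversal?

Tree insertion order: [28, 19, 27, 11, 46, 16, 24]
Tree (level-order array): [28, 19, 46, 11, 27, None, None, None, 16, 24]
BFS from the root, enqueuing left then right child of each popped node:
  queue [28] -> pop 28, enqueue [19, 46], visited so far: [28]
  queue [19, 46] -> pop 19, enqueue [11, 27], visited so far: [28, 19]
  queue [46, 11, 27] -> pop 46, enqueue [none], visited so far: [28, 19, 46]
  queue [11, 27] -> pop 11, enqueue [16], visited so far: [28, 19, 46, 11]
  queue [27, 16] -> pop 27, enqueue [24], visited so far: [28, 19, 46, 11, 27]
  queue [16, 24] -> pop 16, enqueue [none], visited so far: [28, 19, 46, 11, 27, 16]
  queue [24] -> pop 24, enqueue [none], visited so far: [28, 19, 46, 11, 27, 16, 24]
Result: [28, 19, 46, 11, 27, 16, 24]


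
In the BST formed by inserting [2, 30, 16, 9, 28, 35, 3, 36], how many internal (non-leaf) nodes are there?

Tree built from: [2, 30, 16, 9, 28, 35, 3, 36]
Tree (level-order array): [2, None, 30, 16, 35, 9, 28, None, 36, 3]
Rule: An internal node has at least one child.
Per-node child counts:
  node 2: 1 child(ren)
  node 30: 2 child(ren)
  node 16: 2 child(ren)
  node 9: 1 child(ren)
  node 3: 0 child(ren)
  node 28: 0 child(ren)
  node 35: 1 child(ren)
  node 36: 0 child(ren)
Matching nodes: [2, 30, 16, 9, 35]
Count of internal (non-leaf) nodes: 5


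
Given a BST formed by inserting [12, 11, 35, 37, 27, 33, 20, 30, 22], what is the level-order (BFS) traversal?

Tree insertion order: [12, 11, 35, 37, 27, 33, 20, 30, 22]
Tree (level-order array): [12, 11, 35, None, None, 27, 37, 20, 33, None, None, None, 22, 30]
BFS from the root, enqueuing left then right child of each popped node:
  queue [12] -> pop 12, enqueue [11, 35], visited so far: [12]
  queue [11, 35] -> pop 11, enqueue [none], visited so far: [12, 11]
  queue [35] -> pop 35, enqueue [27, 37], visited so far: [12, 11, 35]
  queue [27, 37] -> pop 27, enqueue [20, 33], visited so far: [12, 11, 35, 27]
  queue [37, 20, 33] -> pop 37, enqueue [none], visited so far: [12, 11, 35, 27, 37]
  queue [20, 33] -> pop 20, enqueue [22], visited so far: [12, 11, 35, 27, 37, 20]
  queue [33, 22] -> pop 33, enqueue [30], visited so far: [12, 11, 35, 27, 37, 20, 33]
  queue [22, 30] -> pop 22, enqueue [none], visited so far: [12, 11, 35, 27, 37, 20, 33, 22]
  queue [30] -> pop 30, enqueue [none], visited so far: [12, 11, 35, 27, 37, 20, 33, 22, 30]
Result: [12, 11, 35, 27, 37, 20, 33, 22, 30]


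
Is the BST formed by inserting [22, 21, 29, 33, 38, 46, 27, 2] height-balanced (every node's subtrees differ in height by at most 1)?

Tree (level-order array): [22, 21, 29, 2, None, 27, 33, None, None, None, None, None, 38, None, 46]
Definition: a tree is height-balanced if, at every node, |h(left) - h(right)| <= 1 (empty subtree has height -1).
Bottom-up per-node check:
  node 2: h_left=-1, h_right=-1, diff=0 [OK], height=0
  node 21: h_left=0, h_right=-1, diff=1 [OK], height=1
  node 27: h_left=-1, h_right=-1, diff=0 [OK], height=0
  node 46: h_left=-1, h_right=-1, diff=0 [OK], height=0
  node 38: h_left=-1, h_right=0, diff=1 [OK], height=1
  node 33: h_left=-1, h_right=1, diff=2 [FAIL (|-1-1|=2 > 1)], height=2
  node 29: h_left=0, h_right=2, diff=2 [FAIL (|0-2|=2 > 1)], height=3
  node 22: h_left=1, h_right=3, diff=2 [FAIL (|1-3|=2 > 1)], height=4
Node 33 violates the condition: |-1 - 1| = 2 > 1.
Result: Not balanced


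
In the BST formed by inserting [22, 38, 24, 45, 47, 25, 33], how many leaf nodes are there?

Tree built from: [22, 38, 24, 45, 47, 25, 33]
Tree (level-order array): [22, None, 38, 24, 45, None, 25, None, 47, None, 33]
Rule: A leaf has 0 children.
Per-node child counts:
  node 22: 1 child(ren)
  node 38: 2 child(ren)
  node 24: 1 child(ren)
  node 25: 1 child(ren)
  node 33: 0 child(ren)
  node 45: 1 child(ren)
  node 47: 0 child(ren)
Matching nodes: [33, 47]
Count of leaf nodes: 2


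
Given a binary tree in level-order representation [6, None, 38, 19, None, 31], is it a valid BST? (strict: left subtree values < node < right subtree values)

Level-order array: [6, None, 38, 19, None, 31]
Validate using subtree bounds (lo, hi): at each node, require lo < value < hi,
then recurse left with hi=value and right with lo=value.
Preorder trace (stopping at first violation):
  at node 6 with bounds (-inf, +inf): OK
  at node 38 with bounds (6, +inf): OK
  at node 19 with bounds (6, 38): OK
  at node 31 with bounds (6, 19): VIOLATION
Node 31 violates its bound: not (6 < 31 < 19).
Result: Not a valid BST


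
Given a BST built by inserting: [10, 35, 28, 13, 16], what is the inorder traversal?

Tree insertion order: [10, 35, 28, 13, 16]
Tree (level-order array): [10, None, 35, 28, None, 13, None, None, 16]
Inorder traversal: [10, 13, 16, 28, 35]


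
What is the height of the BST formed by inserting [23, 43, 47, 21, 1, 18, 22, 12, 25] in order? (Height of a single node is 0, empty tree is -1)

Insertion order: [23, 43, 47, 21, 1, 18, 22, 12, 25]
Tree (level-order array): [23, 21, 43, 1, 22, 25, 47, None, 18, None, None, None, None, None, None, 12]
Compute height bottom-up (empty subtree = -1):
  height(12) = 1 + max(-1, -1) = 0
  height(18) = 1 + max(0, -1) = 1
  height(1) = 1 + max(-1, 1) = 2
  height(22) = 1 + max(-1, -1) = 0
  height(21) = 1 + max(2, 0) = 3
  height(25) = 1 + max(-1, -1) = 0
  height(47) = 1 + max(-1, -1) = 0
  height(43) = 1 + max(0, 0) = 1
  height(23) = 1 + max(3, 1) = 4
Height = 4


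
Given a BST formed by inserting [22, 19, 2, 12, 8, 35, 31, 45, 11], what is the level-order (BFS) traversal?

Tree insertion order: [22, 19, 2, 12, 8, 35, 31, 45, 11]
Tree (level-order array): [22, 19, 35, 2, None, 31, 45, None, 12, None, None, None, None, 8, None, None, 11]
BFS from the root, enqueuing left then right child of each popped node:
  queue [22] -> pop 22, enqueue [19, 35], visited so far: [22]
  queue [19, 35] -> pop 19, enqueue [2], visited so far: [22, 19]
  queue [35, 2] -> pop 35, enqueue [31, 45], visited so far: [22, 19, 35]
  queue [2, 31, 45] -> pop 2, enqueue [12], visited so far: [22, 19, 35, 2]
  queue [31, 45, 12] -> pop 31, enqueue [none], visited so far: [22, 19, 35, 2, 31]
  queue [45, 12] -> pop 45, enqueue [none], visited so far: [22, 19, 35, 2, 31, 45]
  queue [12] -> pop 12, enqueue [8], visited so far: [22, 19, 35, 2, 31, 45, 12]
  queue [8] -> pop 8, enqueue [11], visited so far: [22, 19, 35, 2, 31, 45, 12, 8]
  queue [11] -> pop 11, enqueue [none], visited so far: [22, 19, 35, 2, 31, 45, 12, 8, 11]
Result: [22, 19, 35, 2, 31, 45, 12, 8, 11]


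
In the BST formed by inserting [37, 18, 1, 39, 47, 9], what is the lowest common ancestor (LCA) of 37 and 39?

Tree insertion order: [37, 18, 1, 39, 47, 9]
Tree (level-order array): [37, 18, 39, 1, None, None, 47, None, 9]
In a BST, the LCA of p=37, q=39 is the first node v on the
root-to-leaf path with p <= v <= q (go left if both < v, right if both > v).
Walk from root:
  at 37: 37 <= 37 <= 39, this is the LCA
LCA = 37


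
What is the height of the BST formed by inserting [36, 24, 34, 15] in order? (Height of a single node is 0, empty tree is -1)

Insertion order: [36, 24, 34, 15]
Tree (level-order array): [36, 24, None, 15, 34]
Compute height bottom-up (empty subtree = -1):
  height(15) = 1 + max(-1, -1) = 0
  height(34) = 1 + max(-1, -1) = 0
  height(24) = 1 + max(0, 0) = 1
  height(36) = 1 + max(1, -1) = 2
Height = 2


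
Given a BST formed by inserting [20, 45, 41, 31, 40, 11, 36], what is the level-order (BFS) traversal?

Tree insertion order: [20, 45, 41, 31, 40, 11, 36]
Tree (level-order array): [20, 11, 45, None, None, 41, None, 31, None, None, 40, 36]
BFS from the root, enqueuing left then right child of each popped node:
  queue [20] -> pop 20, enqueue [11, 45], visited so far: [20]
  queue [11, 45] -> pop 11, enqueue [none], visited so far: [20, 11]
  queue [45] -> pop 45, enqueue [41], visited so far: [20, 11, 45]
  queue [41] -> pop 41, enqueue [31], visited so far: [20, 11, 45, 41]
  queue [31] -> pop 31, enqueue [40], visited so far: [20, 11, 45, 41, 31]
  queue [40] -> pop 40, enqueue [36], visited so far: [20, 11, 45, 41, 31, 40]
  queue [36] -> pop 36, enqueue [none], visited so far: [20, 11, 45, 41, 31, 40, 36]
Result: [20, 11, 45, 41, 31, 40, 36]


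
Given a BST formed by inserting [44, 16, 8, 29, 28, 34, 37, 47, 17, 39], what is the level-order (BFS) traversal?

Tree insertion order: [44, 16, 8, 29, 28, 34, 37, 47, 17, 39]
Tree (level-order array): [44, 16, 47, 8, 29, None, None, None, None, 28, 34, 17, None, None, 37, None, None, None, 39]
BFS from the root, enqueuing left then right child of each popped node:
  queue [44] -> pop 44, enqueue [16, 47], visited so far: [44]
  queue [16, 47] -> pop 16, enqueue [8, 29], visited so far: [44, 16]
  queue [47, 8, 29] -> pop 47, enqueue [none], visited so far: [44, 16, 47]
  queue [8, 29] -> pop 8, enqueue [none], visited so far: [44, 16, 47, 8]
  queue [29] -> pop 29, enqueue [28, 34], visited so far: [44, 16, 47, 8, 29]
  queue [28, 34] -> pop 28, enqueue [17], visited so far: [44, 16, 47, 8, 29, 28]
  queue [34, 17] -> pop 34, enqueue [37], visited so far: [44, 16, 47, 8, 29, 28, 34]
  queue [17, 37] -> pop 17, enqueue [none], visited so far: [44, 16, 47, 8, 29, 28, 34, 17]
  queue [37] -> pop 37, enqueue [39], visited so far: [44, 16, 47, 8, 29, 28, 34, 17, 37]
  queue [39] -> pop 39, enqueue [none], visited so far: [44, 16, 47, 8, 29, 28, 34, 17, 37, 39]
Result: [44, 16, 47, 8, 29, 28, 34, 17, 37, 39]
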